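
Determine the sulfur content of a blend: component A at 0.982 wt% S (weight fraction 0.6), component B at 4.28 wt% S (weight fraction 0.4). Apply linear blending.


Linear sulfur blending: S_blend = x1*S1 + x2*S2
Contribution 1: 0.6 * 0.982 = 0.5892 wt%
Contribution 2: 0.4 * 4.28 = 1.712 wt%
S_blend = 0.5892 + 1.712 = 2.3012

2.3012 wt%


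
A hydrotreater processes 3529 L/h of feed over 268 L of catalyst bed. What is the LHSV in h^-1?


LHSV = volumetric feed rate / catalyst volume
= 3529 L/h / 268 L
= 13.17 h^-1

13.17 h^-1


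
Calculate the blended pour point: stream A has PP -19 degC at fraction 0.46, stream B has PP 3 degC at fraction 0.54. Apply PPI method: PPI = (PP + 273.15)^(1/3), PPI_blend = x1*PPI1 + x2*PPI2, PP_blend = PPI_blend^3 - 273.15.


PPI_1 = (-19 + 273.15)^(1/3) = 6.334272
PPI_2 = (3 + 273.15)^(1/3) = 6.512009
PPI_blend = 0.46 * 6.334272 + 0.54 * 6.512009 = 6.43025
PP_blend = 6.43025^3 - 273.15 = 265.8787 - 273.15 = -7.27

-7.27 degC


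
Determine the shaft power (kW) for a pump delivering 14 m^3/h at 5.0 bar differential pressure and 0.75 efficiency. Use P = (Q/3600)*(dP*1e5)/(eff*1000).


Q = 14 / 3600 = 0.00388889 m^3/s
P = 0.00388889 * (5.0 * 1e5) / 0.75 / 1000 = 2.593

2.593 kW


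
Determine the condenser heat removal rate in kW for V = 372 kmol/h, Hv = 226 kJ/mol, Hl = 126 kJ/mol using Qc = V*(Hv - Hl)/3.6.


Qc = 372 * (226 - 126) / 3.6 = 372 * 100 / 3.6 = 10330

10330 kW


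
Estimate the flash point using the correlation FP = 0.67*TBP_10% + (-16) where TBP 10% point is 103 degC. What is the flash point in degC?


FP = 0.67 * 103 + (-16) = 53.01

53.01 degC


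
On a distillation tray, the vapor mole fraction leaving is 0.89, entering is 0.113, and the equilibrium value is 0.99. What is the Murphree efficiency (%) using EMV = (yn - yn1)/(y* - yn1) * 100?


Murphree vapor efficiency: EMV = (y_n - y_(n-1)) / (y*_n - y_(n-1)) * 100
EMV = (0.89 - 0.113) / (0.99 - 0.113) * 100 = 0.777 / 0.877 * 100 = 88.60

88.60 %


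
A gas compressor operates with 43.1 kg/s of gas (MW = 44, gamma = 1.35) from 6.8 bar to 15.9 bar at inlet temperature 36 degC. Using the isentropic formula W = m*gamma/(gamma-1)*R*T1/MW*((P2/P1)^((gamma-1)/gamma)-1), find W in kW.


Isentropic work: W = m*(gamma/(gamma-1))*(R*T1/MW)*((P2/P1)^((gamma-1)/gamma) - 1)
T1 = 36 + 273.15 = 309.15 K
Pressure ratio = 15.9 / 6.8 = 2.33824
Exponent = (1.35 - 1)/1.35 = 0.259259
(P2/P1)^exp - 1 = 2.33824^0.259259 - 1 = 0.246344
W = 43.1 * 1.35 / 0.35 * 8.314 * 309.15 / 44 * 0.246344 = 2392

2392 kW


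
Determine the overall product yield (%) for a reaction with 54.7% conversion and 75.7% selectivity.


Overall yield = conversion (%) * selectivity (%) / 100
Conversion = 54.7%, Selectivity = 75.7%
Y = 54.7 * 75.7 / 100
= 41.4079 %

41.4079 %


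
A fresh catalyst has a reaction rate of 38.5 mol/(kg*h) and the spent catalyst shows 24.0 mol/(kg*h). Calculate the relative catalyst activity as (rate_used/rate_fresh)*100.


Activity (%) = (rate_used / rate_fresh) * 100
rate_used = 24.0, rate_fresh = 38.5
= (24.0 / 38.5) * 100
= 0.6234 * 100 = 62.34

62.34 %


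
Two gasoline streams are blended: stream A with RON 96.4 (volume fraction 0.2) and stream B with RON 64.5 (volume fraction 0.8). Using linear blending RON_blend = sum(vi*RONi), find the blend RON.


Linear blending: RON_blend = sum(vi * RONi)
Contribution 1: 0.2 * 96.4 = 19.28
Contribution 2: 0.8 * 64.5 = 51.6
RON_blend = 19.28 + 51.6 = 70.88

70.88


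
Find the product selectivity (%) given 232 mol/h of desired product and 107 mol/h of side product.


Selectivity = desired / (desired + undesired) * 100
Total products = 232 + 107 = 339 mol/h
S = 232 / 339 * 100
= 0.6844 * 100
= 68.44 %

68.44 %


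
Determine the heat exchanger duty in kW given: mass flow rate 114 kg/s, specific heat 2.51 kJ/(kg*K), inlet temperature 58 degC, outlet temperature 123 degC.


Q = m_dot * cp * delta_T
delta_T = 123 - 58 = 65 K
Q = 114 * 2.51 * 65
= 286.14 * 65
= 18599.1 kW

18599.1 kW


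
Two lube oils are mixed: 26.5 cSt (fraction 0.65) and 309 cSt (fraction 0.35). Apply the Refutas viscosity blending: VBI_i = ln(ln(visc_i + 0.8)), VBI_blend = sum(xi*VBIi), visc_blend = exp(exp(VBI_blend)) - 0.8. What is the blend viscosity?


Refutas method: VBN_i = 14.534*ln(ln(visc_i + 0.8)) + 10.975, blended linearly by mass fraction; since VBN is linear in VBI_i = ln(ln(visc_i + 0.8)) and the fractions sum to 1, blend VBI directly: visc = exp(exp(VBI_blend)) - 0.8
VBI_1 = ln(ln(26.5 + 0.8)) = 1.19601
VBI_2 = ln(ln(309 + 0.8)) = 1.74675
VBI_blend = 0.65 * 1.19601 + 0.35 * 1.74675 = 1.38877
visc_blend = exp(exp(1.38877)) - 0.8 = 54.34

54.34 cSt


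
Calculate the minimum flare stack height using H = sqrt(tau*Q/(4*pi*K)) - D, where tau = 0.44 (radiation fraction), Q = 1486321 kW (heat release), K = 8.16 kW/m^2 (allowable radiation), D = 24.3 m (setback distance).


tau*Q/(4*pi*K) = 0.44 * 1486321 / (4 * pi * 8.16) = 6377.72
sqrt(6377.72) = 79.8606
H = 79.8606 - 24.3 = 55.56

55.56 m


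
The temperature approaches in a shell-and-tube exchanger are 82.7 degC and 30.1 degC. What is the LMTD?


LMTD = (dT1 - dT2) / ln(dT1/dT2)
= (82.7 - 30.1) / ln(82.7 / 30.1) = 52.6 / 1.01069 = 52.04

52.04 degC


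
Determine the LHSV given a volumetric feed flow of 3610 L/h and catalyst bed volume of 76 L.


LHSV = volumetric feed rate / catalyst volume
= 3610 L/h / 76 L
= 47.50 h^-1

47.50 h^-1


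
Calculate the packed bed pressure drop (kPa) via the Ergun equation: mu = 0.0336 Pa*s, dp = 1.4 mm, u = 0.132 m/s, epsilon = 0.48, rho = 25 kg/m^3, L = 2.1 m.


dp = 1.4 mm = 0.0014 m
Viscous term = 150*0.0336*0.132*(1-0.48)^2 / (0.0014^2*0.48^3) = 829911
Inertial term = 1.75*25*0.132^2*(1-0.48) / (0.0014*0.48^3) = 2560.22
dP/L = 829911 + 2560.22 = 832471 Pa/m
dP = 832471 * 2.1 / 1000 = 1748 kPa

1748 kPa


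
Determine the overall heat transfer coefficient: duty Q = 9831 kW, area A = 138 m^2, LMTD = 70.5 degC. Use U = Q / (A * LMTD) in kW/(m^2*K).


From Q = U*A*LMTD, U = Q / (A * LMTD)
U = 9831 / (138 * 70.5) = 9831 / 9729 = 1.010

1.010 kW/(m^2*K)


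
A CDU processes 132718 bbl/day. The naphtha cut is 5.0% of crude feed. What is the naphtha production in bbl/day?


Crude throughput = 132718 bbl/day
Fraction yield = 5.0%
yield = throughput * fraction / 100
yield = 132718 * 5.0 / 100 = 6635.9

6635.9 bbl/day


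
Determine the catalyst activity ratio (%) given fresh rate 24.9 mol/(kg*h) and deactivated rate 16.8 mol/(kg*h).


Activity (%) = (rate_used / rate_fresh) * 100
rate_used = 16.8, rate_fresh = 24.9
= (16.8 / 24.9) * 100
= 0.6747 * 100 = 67.47

67.47 %


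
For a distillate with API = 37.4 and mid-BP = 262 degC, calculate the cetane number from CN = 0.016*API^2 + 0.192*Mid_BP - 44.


CN = 0.016 * 37.4^2 + 0.192 * 262 - 44
CN = 22.38016 + 50.304 - 44 = 28.68416

28.68416


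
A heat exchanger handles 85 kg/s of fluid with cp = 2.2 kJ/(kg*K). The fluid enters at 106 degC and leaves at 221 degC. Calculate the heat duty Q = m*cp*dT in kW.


Q = m_dot * cp * delta_T
delta_T = 221 - 106 = 115 K
Q = 85 * 2.2 * 115
= 187 * 115
= 21505 kW

21505 kW


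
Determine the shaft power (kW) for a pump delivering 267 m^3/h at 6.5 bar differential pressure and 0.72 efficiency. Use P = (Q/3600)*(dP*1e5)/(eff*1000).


Q = 267 / 3600 = 0.0741667 m^3/s
P = 0.0741667 * (6.5 * 1e5) / 0.72 / 1000 = 66.96

66.96 kW


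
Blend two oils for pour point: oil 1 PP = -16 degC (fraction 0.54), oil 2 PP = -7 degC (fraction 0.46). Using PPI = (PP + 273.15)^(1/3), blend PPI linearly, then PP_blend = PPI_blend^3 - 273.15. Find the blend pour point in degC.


PPI_1 = (-16 + 273.15)^(1/3) = 6.359098
PPI_2 = (-7 + 273.15)^(1/3) = 6.432436
PPI_blend = 0.54 * 6.359098 + 0.46 * 6.432436 = 6.392833
PP_blend = 6.392833^3 - 273.15 = 261.2643 - 273.15 = -11.89

-11.89 degC


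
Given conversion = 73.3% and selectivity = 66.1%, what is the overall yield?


Overall yield = conversion (%) * selectivity (%) / 100
Conversion = 73.3%, Selectivity = 66.1%
Y = 73.3 * 66.1 / 100
= 48.4513 %

48.4513 %


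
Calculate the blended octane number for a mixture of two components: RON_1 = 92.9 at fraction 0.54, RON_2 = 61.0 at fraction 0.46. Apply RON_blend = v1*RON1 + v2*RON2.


Linear blending: RON_blend = sum(vi * RONi)
Contribution 1: 0.54 * 92.9 = 50.166
Contribution 2: 0.46 * 61.0 = 28.06
RON_blend = 50.166 + 28.06 = 78.226

78.226


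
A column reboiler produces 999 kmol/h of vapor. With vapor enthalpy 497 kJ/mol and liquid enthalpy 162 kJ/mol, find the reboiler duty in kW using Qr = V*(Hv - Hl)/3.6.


Qr = 999 * (497 - 162) / 3.6 = 999 * 335 / 3.6 = 92960

92960 kW


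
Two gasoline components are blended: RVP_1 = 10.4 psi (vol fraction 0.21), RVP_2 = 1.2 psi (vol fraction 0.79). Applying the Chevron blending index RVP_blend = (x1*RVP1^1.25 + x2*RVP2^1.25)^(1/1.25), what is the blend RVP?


Chevron index: RVP_blend = (sum xi*RVPi^1.25)^(1/1.25)
RVP^1.25 terms: 0.21 * 10.4^1.25 + 0.79 * 1.2^1.25 = 4.91424
RVP_blend = 4.91424^(1/1.25) = 3.574

3.574 psi


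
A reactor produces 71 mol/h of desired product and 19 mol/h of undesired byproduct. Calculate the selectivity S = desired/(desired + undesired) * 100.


Selectivity = desired / (desired + undesired) * 100
Total products = 71 + 19 = 90 mol/h
S = 71 / 90 * 100
= 0.7889 * 100
= 78.89 %

78.89 %


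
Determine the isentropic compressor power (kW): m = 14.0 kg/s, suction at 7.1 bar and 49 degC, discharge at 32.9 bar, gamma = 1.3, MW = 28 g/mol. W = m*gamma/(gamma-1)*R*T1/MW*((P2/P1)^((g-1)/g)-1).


Isentropic work: W = m*(gamma/(gamma-1))*(R*T1/MW)*((P2/P1)^((gamma-1)/gamma) - 1)
T1 = 49 + 273.15 = 322.15 K
Pressure ratio = 32.9 / 7.1 = 4.6338
Exponent = (1.3 - 1)/1.3 = 0.230769
(P2/P1)^exp - 1 = 4.6338^0.230769 - 1 = 0.42455
W = 14.0 * 1.3 / 0.3 * 8.314 * 322.15 / 28 * 0.42455 = 2464

2464 kW


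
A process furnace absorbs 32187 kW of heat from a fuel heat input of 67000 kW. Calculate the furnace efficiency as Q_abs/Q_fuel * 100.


Furnace efficiency = Q_absorbed / Q_fuel * 100
= 32187 / 67000 * 100 = 48.04

48.04 %


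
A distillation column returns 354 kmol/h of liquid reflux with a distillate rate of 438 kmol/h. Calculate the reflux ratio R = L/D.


Reflux ratio definition: R = L / D (liquid returned / distillate withdrawn)
L = 354 kmol/h, D = 438 kmol/h
R = 354 / 438 = 0.8082

0.8082


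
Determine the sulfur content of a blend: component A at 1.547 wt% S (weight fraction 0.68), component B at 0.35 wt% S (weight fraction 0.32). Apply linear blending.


Linear sulfur blending: S_blend = x1*S1 + x2*S2
Contribution 1: 0.68 * 1.547 = 1.05196 wt%
Contribution 2: 0.32 * 0.35 = 0.112 wt%
S_blend = 1.05196 + 0.112 = 1.16396

1.16396 wt%


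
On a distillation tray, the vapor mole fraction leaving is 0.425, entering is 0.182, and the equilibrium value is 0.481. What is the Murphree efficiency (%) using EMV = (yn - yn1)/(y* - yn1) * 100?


Murphree vapor efficiency: EMV = (y_n - y_(n-1)) / (y*_n - y_(n-1)) * 100
EMV = (0.425 - 0.182) / (0.481 - 0.182) * 100 = 0.243 / 0.299 * 100 = 81.27

81.27 %


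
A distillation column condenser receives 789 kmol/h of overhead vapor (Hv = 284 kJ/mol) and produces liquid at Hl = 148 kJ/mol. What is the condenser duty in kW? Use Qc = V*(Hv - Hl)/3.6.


Qc = 789 * (284 - 148) / 3.6 = 789 * 136 / 3.6 = 29810

29810 kW


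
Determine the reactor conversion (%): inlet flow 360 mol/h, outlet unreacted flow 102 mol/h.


X = (F_in - F_out) / F_in * 100
Moles reacted = 360 - 102 = 258
X = 258 / 360 * 100
= 0.7167 * 100
= 71.67 %

71.67 %


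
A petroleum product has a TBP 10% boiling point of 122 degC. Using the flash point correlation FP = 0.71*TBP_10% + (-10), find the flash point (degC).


FP = 0.71 * 122 + (-10) = 76.62

76.62 degC


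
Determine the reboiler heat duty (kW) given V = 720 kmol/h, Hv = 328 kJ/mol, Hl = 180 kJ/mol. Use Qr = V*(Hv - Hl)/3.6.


Qr = 720 * (328 - 180) / 3.6 = 720 * 148 / 3.6 = 29600

29600 kW


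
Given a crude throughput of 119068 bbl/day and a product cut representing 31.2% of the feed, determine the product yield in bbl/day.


Crude throughput = 119068 bbl/day
Fraction yield = 31.2%
yield = throughput * fraction / 100
yield = 119068 * 31.2 / 100 = 37149.216

37149.216 bbl/day


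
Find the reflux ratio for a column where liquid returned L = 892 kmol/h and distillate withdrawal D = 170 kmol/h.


Reflux ratio definition: R = L / D (liquid returned / distillate withdrawn)
L = 892 kmol/h, D = 170 kmol/h
R = 892 / 170 = 5.247

5.247


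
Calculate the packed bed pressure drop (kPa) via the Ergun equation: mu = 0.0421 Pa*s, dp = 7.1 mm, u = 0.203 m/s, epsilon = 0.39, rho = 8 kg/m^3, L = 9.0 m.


dp = 7.1 mm = 0.0071 m
Viscous term = 150*0.0421*0.203*(1-0.39)^2 / (0.0071^2*0.39^3) = 159521
Inertial term = 1.75*8*0.203^2*(1-0.39) / (0.0071*0.39^3) = 835.599
dP/L = 159521 + 835.599 = 160357 Pa/m
dP = 160357 * 9.0 / 1000 = 1443 kPa

1443 kPa


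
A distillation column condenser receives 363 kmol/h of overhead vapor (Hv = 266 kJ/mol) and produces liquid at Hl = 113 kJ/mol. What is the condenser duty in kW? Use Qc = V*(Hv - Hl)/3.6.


Qc = 363 * (266 - 113) / 3.6 = 363 * 153 / 3.6 = 15430

15430 kW


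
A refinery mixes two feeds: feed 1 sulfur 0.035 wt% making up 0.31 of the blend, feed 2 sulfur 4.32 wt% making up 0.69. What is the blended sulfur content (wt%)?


Linear sulfur blending: S_blend = x1*S1 + x2*S2
Contribution 1: 0.31 * 0.035 = 0.01085 wt%
Contribution 2: 0.69 * 4.32 = 2.9808 wt%
S_blend = 0.01085 + 2.9808 = 2.99165

2.99165 wt%


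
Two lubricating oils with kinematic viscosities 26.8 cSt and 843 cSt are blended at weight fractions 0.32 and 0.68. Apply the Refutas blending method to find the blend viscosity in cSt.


Refutas method: VBN_i = 14.534*ln(ln(visc_i + 0.8)) + 10.975, blended linearly by mass fraction; since VBN is linear in VBI_i = ln(ln(visc_i + 0.8)) and the fractions sum to 1, blend VBI directly: visc = exp(exp(VBI_blend)) - 0.8
VBI_1 = ln(ln(26.8 + 0.8)) = 1.19931
VBI_2 = ln(ln(843 + 0.8)) = 1.90775
VBI_blend = 0.32 * 1.19931 + 0.68 * 1.90775 = 1.68105
visc_blend = exp(exp(1.68105)) - 0.8 = 214.3

214.3 cSt


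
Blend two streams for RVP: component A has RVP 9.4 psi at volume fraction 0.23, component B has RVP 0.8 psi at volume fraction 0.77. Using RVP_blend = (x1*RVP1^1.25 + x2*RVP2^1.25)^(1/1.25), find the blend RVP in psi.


Chevron index: RVP_blend = (sum xi*RVPi^1.25)^(1/1.25)
RVP^1.25 terms: 0.23 * 9.4^1.25 + 0.77 * 0.8^1.25 = 4.3682
RVP_blend = 4.3682^(1/1.25) = 3.253

3.253 psi


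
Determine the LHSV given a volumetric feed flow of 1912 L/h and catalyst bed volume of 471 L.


LHSV = volumetric feed rate / catalyst volume
= 1912 L/h / 471 L
= 4.059 h^-1

4.059 h^-1


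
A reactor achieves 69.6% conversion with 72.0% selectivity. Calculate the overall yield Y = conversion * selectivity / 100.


Overall yield = conversion (%) * selectivity (%) / 100
Conversion = 69.6%, Selectivity = 72.0%
Y = 69.6 * 72.0 / 100
= 50.112 %

50.112 %


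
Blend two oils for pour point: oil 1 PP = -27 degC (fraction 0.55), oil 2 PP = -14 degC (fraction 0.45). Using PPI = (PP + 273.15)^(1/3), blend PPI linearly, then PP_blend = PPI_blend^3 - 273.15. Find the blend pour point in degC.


PPI_1 = (-27 + 273.15)^(1/3) = 6.2671
PPI_2 = (-14 + 273.15)^(1/3) = 6.375541
PPI_blend = 0.55 * 6.2671 + 0.45 * 6.375541 = 6.315898
PP_blend = 6.315898^3 - 273.15 = 251.9448 - 273.15 = -21.21

-21.21 degC


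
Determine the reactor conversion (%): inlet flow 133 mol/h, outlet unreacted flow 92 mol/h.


X = (F_in - F_out) / F_in * 100
Moles reacted = 133 - 92 = 41
X = 41 / 133 * 100
= 0.3083 * 100
= 30.83 %

30.83 %


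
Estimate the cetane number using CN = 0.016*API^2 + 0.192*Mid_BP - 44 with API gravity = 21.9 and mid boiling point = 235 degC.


CN = 0.016 * 21.9^2 + 0.192 * 235 - 44
CN = 7.67376 + 45.12 - 44 = 8.79376

8.79376


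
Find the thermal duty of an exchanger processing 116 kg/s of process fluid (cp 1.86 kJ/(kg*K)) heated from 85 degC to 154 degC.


Q = m_dot * cp * delta_T
delta_T = 154 - 85 = 69 K
Q = 116 * 1.86 * 69
= 215.76 * 69
= 14887.44 kW

14887.44 kW


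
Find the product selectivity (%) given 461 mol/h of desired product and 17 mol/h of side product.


Selectivity = desired / (desired + undesired) * 100
Total products = 461 + 17 = 478 mol/h
S = 461 / 478 * 100
= 0.9644 * 100
= 96.44 %

96.44 %


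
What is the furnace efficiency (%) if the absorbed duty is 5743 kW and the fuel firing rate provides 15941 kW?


Furnace efficiency = Q_absorbed / Q_fuel * 100
= 5743 / 15941 * 100 = 36.03

36.03 %


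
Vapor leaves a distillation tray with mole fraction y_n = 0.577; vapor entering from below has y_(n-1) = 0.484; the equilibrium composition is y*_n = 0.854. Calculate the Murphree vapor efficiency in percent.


Murphree vapor efficiency: EMV = (y_n - y_(n-1)) / (y*_n - y_(n-1)) * 100
EMV = (0.577 - 0.484) / (0.854 - 0.484) * 100 = 0.093 / 0.37 * 100 = 25.14

25.14 %


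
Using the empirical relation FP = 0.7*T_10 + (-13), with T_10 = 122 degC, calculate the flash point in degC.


FP = 0.7 * 122 + (-13) = 72.4

72.4 degC


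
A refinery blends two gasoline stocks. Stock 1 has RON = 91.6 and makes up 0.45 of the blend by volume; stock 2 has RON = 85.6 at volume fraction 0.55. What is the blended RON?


Linear blending: RON_blend = sum(vi * RONi)
Contribution 1: 0.45 * 91.6 = 41.22
Contribution 2: 0.55 * 85.6 = 47.08
RON_blend = 41.22 + 47.08 = 88.3

88.3


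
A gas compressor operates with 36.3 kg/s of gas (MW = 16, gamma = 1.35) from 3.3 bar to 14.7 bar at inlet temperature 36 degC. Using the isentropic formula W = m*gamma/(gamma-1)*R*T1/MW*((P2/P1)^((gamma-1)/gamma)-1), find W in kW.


Isentropic work: W = m*(gamma/(gamma-1))*(R*T1/MW)*((P2/P1)^((gamma-1)/gamma) - 1)
T1 = 36 + 273.15 = 309.15 K
Pressure ratio = 14.7 / 3.3 = 4.45455
Exponent = (1.35 - 1)/1.35 = 0.259259
(P2/P1)^exp - 1 = 4.45455^0.259259 - 1 = 0.473019
W = 36.3 * 1.35 / 0.35 * 8.314 * 309.15 / 16 * 0.473019 = 10640

10640 kW


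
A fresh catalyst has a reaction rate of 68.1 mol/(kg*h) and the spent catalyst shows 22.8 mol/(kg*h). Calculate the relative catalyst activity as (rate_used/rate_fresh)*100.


Activity (%) = (rate_used / rate_fresh) * 100
rate_used = 22.8, rate_fresh = 68.1
= (22.8 / 68.1) * 100
= 0.3348 * 100 = 33.48

33.48 %


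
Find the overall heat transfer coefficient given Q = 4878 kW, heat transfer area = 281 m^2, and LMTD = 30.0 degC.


From Q = U*A*LMTD, U = Q / (A * LMTD)
U = 4878 / (281 * 30.0) = 4878 / 8430 = 0.5786

0.5786 kW/(m^2*K)


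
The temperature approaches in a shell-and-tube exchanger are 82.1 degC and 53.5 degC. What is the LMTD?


LMTD = (dT1 - dT2) / ln(dT1/dT2)
= (82.1 - 53.5) / ln(82.1 / 53.5) = 28.6 / 0.428256 = 66.78

66.78 degC


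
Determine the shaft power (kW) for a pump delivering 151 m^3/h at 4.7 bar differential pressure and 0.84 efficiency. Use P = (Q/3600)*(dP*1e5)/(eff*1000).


Q = 151 / 3600 = 0.0419444 m^3/s
P = 0.0419444 * (4.7 * 1e5) / 0.84 / 1000 = 23.47

23.47 kW


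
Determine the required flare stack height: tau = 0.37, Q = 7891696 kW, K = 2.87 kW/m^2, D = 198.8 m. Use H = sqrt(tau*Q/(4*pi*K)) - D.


tau*Q/(4*pi*K) = 0.37 * 7891696 / (4 * pi * 2.87) = 80961.8
sqrt(80961.8) = 284.538
H = 284.538 - 198.8 = 85.74

85.74 m


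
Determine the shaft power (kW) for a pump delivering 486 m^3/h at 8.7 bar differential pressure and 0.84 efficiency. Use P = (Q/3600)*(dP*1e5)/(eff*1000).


Q = 486 / 3600 = 0.135 m^3/s
P = 0.135 * (8.7 * 1e5) / 0.84 / 1000 = 139.8

139.8 kW


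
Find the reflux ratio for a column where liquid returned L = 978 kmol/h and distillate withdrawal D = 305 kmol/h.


Reflux ratio definition: R = L / D (liquid returned / distillate withdrawn)
L = 978 kmol/h, D = 305 kmol/h
R = 978 / 305 = 3.207

3.207


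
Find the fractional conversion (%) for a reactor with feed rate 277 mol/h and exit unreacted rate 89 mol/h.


X = (F_in - F_out) / F_in * 100
Moles reacted = 277 - 89 = 188
X = 188 / 277 * 100
= 0.6787 * 100
= 67.87 %

67.87 %


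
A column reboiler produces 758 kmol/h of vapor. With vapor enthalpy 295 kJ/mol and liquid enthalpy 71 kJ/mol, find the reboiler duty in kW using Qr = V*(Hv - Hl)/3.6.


Qr = 758 * (295 - 71) / 3.6 = 758 * 224 / 3.6 = 47160

47160 kW


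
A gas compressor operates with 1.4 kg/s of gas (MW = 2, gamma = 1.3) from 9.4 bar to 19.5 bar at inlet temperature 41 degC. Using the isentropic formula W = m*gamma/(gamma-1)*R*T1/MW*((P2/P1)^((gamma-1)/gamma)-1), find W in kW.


Isentropic work: W = m*(gamma/(gamma-1))*(R*T1/MW)*((P2/P1)^((gamma-1)/gamma) - 1)
T1 = 41 + 273.15 = 314.15 K
Pressure ratio = 19.5 / 9.4 = 2.07447
Exponent = (1.3 - 1)/1.3 = 0.230769
(P2/P1)^exp - 1 = 2.07447^0.230769 - 1 = 0.183402
W = 1.4 * 1.3 / 0.3 * 8.314 * 314.15 / 2 * 0.183402 = 1453

1453 kW


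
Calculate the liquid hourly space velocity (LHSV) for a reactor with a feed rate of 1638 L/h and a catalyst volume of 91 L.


LHSV = volumetric feed rate / catalyst volume
= 1638 L/h / 91 L
= 18.00 h^-1

18.00 h^-1


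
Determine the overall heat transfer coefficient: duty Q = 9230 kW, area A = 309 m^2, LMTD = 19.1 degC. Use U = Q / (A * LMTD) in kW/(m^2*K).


From Q = U*A*LMTD, U = Q / (A * LMTD)
U = 9230 / (309 * 19.1) = 9230 / 5901.9 = 1.564

1.564 kW/(m^2*K)


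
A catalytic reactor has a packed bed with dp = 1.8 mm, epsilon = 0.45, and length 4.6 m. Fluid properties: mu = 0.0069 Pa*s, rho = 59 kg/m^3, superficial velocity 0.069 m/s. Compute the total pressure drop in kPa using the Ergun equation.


dp = 1.8 mm = 0.0018 m
Viscous term = 150*0.0069*0.069*(1-0.45)^2 / (0.0018^2*0.45^3) = 73169.9
Inertial term = 1.75*59*0.069^2*(1-0.45) / (0.0018*0.45^3) = 1648.32
dP/L = 73169.9 + 1648.32 = 74818.2 Pa/m
dP = 74818.2 * 4.6 / 1000 = 344.2 kPa

344.2 kPa


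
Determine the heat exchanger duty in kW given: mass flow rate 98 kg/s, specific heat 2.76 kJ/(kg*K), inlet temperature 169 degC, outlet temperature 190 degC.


Q = m_dot * cp * delta_T
delta_T = 190 - 169 = 21 K
Q = 98 * 2.76 * 21
= 270.48 * 21
= 5680.08 kW

5680.08 kW


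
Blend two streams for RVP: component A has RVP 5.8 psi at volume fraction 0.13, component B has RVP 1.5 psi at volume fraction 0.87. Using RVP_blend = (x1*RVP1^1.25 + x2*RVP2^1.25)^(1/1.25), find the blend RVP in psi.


Chevron index: RVP_blend = (sum xi*RVPi^1.25)^(1/1.25)
RVP^1.25 terms: 0.13 * 5.8^1.25 + 0.87 * 1.5^1.25 = 2.61433
RVP_blend = 2.61433^(1/1.25) = 2.157

2.157 psi


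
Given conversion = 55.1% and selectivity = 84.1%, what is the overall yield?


Overall yield = conversion (%) * selectivity (%) / 100
Conversion = 55.1%, Selectivity = 84.1%
Y = 55.1 * 84.1 / 100
= 46.3391 %

46.3391 %


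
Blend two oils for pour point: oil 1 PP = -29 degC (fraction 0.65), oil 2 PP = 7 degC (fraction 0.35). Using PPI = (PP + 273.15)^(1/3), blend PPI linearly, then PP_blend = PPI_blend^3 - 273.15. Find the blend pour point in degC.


PPI_1 = (-29 + 273.15)^(1/3) = 6.25008
PPI_2 = (7 + 273.15)^(1/3) = 6.543301
PPI_blend = 0.65 * 6.25008 + 0.35 * 6.543301 = 6.352707
PP_blend = 6.352707^3 - 273.15 = 256.3755 - 273.15 = -16.77

-16.77 degC


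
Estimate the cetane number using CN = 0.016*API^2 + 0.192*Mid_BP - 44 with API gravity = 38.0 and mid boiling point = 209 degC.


CN = 0.016 * 38.0^2 + 0.192 * 209 - 44
CN = 23.104 + 40.128 - 44 = 19.232

19.232


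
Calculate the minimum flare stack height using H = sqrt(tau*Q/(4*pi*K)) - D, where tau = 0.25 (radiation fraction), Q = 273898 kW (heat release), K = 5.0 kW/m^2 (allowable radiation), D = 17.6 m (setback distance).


tau*Q/(4*pi*K) = 0.25 * 273898 / (4 * pi * 5.0) = 1089.81
sqrt(1089.81) = 33.0123
H = 33.0123 - 17.6 = 15.41

15.41 m


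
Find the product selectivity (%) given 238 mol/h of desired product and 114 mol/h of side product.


Selectivity = desired / (desired + undesired) * 100
Total products = 238 + 114 = 352 mol/h
S = 238 / 352 * 100
= 0.6761 * 100
= 67.61 %

67.61 %


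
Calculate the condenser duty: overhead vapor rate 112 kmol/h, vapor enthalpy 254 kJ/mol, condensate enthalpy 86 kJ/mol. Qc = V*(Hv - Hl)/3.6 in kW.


Qc = 112 * (254 - 86) / 3.6 = 112 * 168 / 3.6 = 5227

5227 kW


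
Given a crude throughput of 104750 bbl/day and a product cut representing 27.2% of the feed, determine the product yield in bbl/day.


Crude throughput = 104750 bbl/day
Fraction yield = 27.2%
yield = throughput * fraction / 100
yield = 104750 * 27.2 / 100 = 28492

28492 bbl/day


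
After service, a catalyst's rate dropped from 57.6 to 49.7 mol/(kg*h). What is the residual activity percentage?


Activity (%) = (rate_used / rate_fresh) * 100
rate_used = 49.7, rate_fresh = 57.6
= (49.7 / 57.6) * 100
= 0.8628 * 100 = 86.28

86.28 %


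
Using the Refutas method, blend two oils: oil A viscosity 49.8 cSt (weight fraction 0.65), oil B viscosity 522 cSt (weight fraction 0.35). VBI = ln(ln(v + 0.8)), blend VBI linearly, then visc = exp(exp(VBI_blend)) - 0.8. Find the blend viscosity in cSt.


Refutas method: VBN_i = 14.534*ln(ln(visc_i + 0.8)) + 10.975, blended linearly by mass fraction; since VBN is linear in VBI_i = ln(ln(visc_i + 0.8)) and the fractions sum to 1, blend VBI directly: visc = exp(exp(VBI_blend)) - 0.8
VBI_1 = ln(ln(49.8 + 0.8)) = 1.3671
VBI_2 = ln(ln(522 + 0.8)) = 1.83405
VBI_blend = 0.65 * 1.3671 + 0.35 * 1.83405 = 1.53053
visc_blend = exp(exp(1.53053)) - 0.8 = 100.8

100.8 cSt


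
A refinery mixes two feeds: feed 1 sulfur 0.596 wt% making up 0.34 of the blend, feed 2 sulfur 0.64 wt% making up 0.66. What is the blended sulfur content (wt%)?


Linear sulfur blending: S_blend = x1*S1 + x2*S2
Contribution 1: 0.34 * 0.596 = 0.20264 wt%
Contribution 2: 0.66 * 0.64 = 0.4224 wt%
S_blend = 0.20264 + 0.4224 = 0.62504

0.62504 wt%


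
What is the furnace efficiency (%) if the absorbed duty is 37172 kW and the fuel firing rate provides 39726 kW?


Furnace efficiency = Q_absorbed / Q_fuel * 100
= 37172 / 39726 * 100 = 93.57

93.57 %


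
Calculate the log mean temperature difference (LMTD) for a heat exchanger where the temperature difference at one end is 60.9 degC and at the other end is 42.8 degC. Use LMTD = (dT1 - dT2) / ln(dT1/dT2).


LMTD = (dT1 - dT2) / ln(dT1/dT2)
= (60.9 - 42.8) / ln(60.9 / 42.8) = 18.1 / 0.352695 = 51.32

51.32 degC


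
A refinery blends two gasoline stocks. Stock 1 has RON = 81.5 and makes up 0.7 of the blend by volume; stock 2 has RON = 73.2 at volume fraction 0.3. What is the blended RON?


Linear blending: RON_blend = sum(vi * RONi)
Contribution 1: 0.7 * 81.5 = 57.05
Contribution 2: 0.3 * 73.2 = 21.96
RON_blend = 57.05 + 21.96 = 79.01

79.01


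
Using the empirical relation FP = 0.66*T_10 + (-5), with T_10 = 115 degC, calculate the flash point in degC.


FP = 0.66 * 115 + (-5) = 70.9

70.9 degC


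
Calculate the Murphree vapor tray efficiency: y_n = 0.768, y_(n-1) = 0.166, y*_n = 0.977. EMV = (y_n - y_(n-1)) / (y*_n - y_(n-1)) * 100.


Murphree vapor efficiency: EMV = (y_n - y_(n-1)) / (y*_n - y_(n-1)) * 100
EMV = (0.768 - 0.166) / (0.977 - 0.166) * 100 = 0.602 / 0.811 * 100 = 74.23

74.23 %


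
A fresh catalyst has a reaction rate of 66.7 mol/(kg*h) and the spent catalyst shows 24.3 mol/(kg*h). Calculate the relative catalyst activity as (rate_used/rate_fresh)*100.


Activity (%) = (rate_used / rate_fresh) * 100
rate_used = 24.3, rate_fresh = 66.7
= (24.3 / 66.7) * 100
= 0.3643 * 100 = 36.43

36.43 %


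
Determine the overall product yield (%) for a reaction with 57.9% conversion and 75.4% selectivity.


Overall yield = conversion (%) * selectivity (%) / 100
Conversion = 57.9%, Selectivity = 75.4%
Y = 57.9 * 75.4 / 100
= 43.6566 %

43.6566 %


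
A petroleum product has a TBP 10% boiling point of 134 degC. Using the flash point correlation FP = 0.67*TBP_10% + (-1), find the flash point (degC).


FP = 0.67 * 134 + (-1) = 88.78

88.78 degC


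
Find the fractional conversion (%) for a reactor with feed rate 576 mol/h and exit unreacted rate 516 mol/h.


X = (F_in - F_out) / F_in * 100
Moles reacted = 576 - 516 = 60
X = 60 / 576 * 100
= 0.1042 * 100
= 10.42 %

10.42 %


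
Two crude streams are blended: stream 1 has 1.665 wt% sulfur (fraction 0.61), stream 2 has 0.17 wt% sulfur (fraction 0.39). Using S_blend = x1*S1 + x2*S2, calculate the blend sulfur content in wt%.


Linear sulfur blending: S_blend = x1*S1 + x2*S2
Contribution 1: 0.61 * 1.665 = 1.01565 wt%
Contribution 2: 0.39 * 0.17 = 0.0663 wt%
S_blend = 1.01565 + 0.0663 = 1.08195

1.08195 wt%


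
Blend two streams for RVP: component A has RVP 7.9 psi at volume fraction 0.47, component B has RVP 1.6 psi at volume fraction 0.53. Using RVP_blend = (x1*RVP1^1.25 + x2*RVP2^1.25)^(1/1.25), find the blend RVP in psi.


Chevron index: RVP_blend = (sum xi*RVPi^1.25)^(1/1.25)
RVP^1.25 terms: 0.47 * 7.9^1.25 + 0.53 * 1.6^1.25 = 7.17862
RVP_blend = 7.17862^(1/1.25) = 4.840

4.840 psi


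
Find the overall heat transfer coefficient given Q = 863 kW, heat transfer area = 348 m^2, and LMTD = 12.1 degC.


From Q = U*A*LMTD, U = Q / (A * LMTD)
U = 863 / (348 * 12.1) = 863 / 4210.8 = 0.2049

0.2049 kW/(m^2*K)


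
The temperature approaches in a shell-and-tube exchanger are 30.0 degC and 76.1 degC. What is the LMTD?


LMTD = (dT1 - dT2) / ln(dT1/dT2)
= (30.0 - 76.1) / ln(30.0 / 76.1) = -46.1 / -0.930851 = 49.52

49.52 degC


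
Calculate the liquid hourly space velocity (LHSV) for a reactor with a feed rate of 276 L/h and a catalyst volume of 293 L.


LHSV = volumetric feed rate / catalyst volume
= 276 L/h / 293 L
= 0.9420 h^-1

0.9420 h^-1


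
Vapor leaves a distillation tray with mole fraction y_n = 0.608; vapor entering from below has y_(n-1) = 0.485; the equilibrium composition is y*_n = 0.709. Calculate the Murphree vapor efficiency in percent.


Murphree vapor efficiency: EMV = (y_n - y_(n-1)) / (y*_n - y_(n-1)) * 100
EMV = (0.608 - 0.485) / (0.709 - 0.485) * 100 = 0.123 / 0.224 * 100 = 54.91

54.91 %


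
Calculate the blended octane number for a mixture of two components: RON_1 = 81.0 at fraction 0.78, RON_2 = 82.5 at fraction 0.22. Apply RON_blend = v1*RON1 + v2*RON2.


Linear blending: RON_blend = sum(vi * RONi)
Contribution 1: 0.78 * 81.0 = 63.18
Contribution 2: 0.22 * 82.5 = 18.15
RON_blend = 63.18 + 18.15 = 81.33

81.33


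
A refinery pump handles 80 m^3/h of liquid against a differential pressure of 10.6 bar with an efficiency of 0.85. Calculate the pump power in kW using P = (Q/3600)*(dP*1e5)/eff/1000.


Q = 80 / 3600 = 0.0222222 m^3/s
P = 0.0222222 * (10.6 * 1e5) / 0.85 / 1000 = 27.71

27.71 kW


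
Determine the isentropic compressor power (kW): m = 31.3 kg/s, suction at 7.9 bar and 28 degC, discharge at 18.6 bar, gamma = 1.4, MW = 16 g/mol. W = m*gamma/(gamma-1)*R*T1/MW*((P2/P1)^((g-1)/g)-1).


Isentropic work: W = m*(gamma/(gamma-1))*(R*T1/MW)*((P2/P1)^((gamma-1)/gamma) - 1)
T1 = 28 + 273.15 = 301.15 K
Pressure ratio = 18.6 / 7.9 = 2.35443
Exponent = (1.4 - 1)/1.4 = 0.285714
(P2/P1)^exp - 1 = 2.35443^0.285714 - 1 = 0.277183
W = 31.3 * 1.4 / 0.4 * 8.314 * 301.15 / 16 * 0.277183 = 4752

4752 kW


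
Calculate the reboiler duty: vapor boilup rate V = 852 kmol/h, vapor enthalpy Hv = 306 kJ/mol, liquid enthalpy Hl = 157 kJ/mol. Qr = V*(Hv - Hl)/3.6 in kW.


Qr = 852 * (306 - 157) / 3.6 = 852 * 149 / 3.6 = 35260

35260 kW


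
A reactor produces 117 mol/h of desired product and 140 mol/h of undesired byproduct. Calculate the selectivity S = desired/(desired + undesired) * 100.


Selectivity = desired / (desired + undesired) * 100
Total products = 117 + 140 = 257 mol/h
S = 117 / 257 * 100
= 0.4553 * 100
= 45.53 %

45.53 %


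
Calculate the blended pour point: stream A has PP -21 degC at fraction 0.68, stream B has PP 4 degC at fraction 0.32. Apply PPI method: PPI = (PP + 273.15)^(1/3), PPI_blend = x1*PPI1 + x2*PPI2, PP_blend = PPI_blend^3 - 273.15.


PPI_1 = (-21 + 273.15)^(1/3) = 6.317613
PPI_2 = (4 + 273.15)^(1/3) = 6.51986
PPI_blend = 0.68 * 6.317613 + 0.32 * 6.51986 = 6.382332
PP_blend = 6.382332^3 - 273.15 = 259.9789 - 273.15 = -13.17

-13.17 degC


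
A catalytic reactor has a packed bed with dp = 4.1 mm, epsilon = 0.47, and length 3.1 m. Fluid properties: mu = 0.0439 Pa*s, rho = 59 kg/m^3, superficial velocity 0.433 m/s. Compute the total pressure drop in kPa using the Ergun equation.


dp = 4.1 mm = 0.0041 m
Viscous term = 150*0.0439*0.433*(1-0.47)^2 / (0.0041^2*0.47^3) = 458917
Inertial term = 1.75*59*0.433^2*(1-0.47) / (0.0041*0.47^3) = 24102.6
dP/L = 458917 + 24102.6 = 483020 Pa/m
dP = 483020 * 3.1 / 1000 = 1497 kPa

1497 kPa


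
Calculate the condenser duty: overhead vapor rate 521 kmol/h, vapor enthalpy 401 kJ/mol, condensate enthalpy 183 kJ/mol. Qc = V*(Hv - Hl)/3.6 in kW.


Qc = 521 * (401 - 183) / 3.6 = 521 * 218 / 3.6 = 31550

31550 kW


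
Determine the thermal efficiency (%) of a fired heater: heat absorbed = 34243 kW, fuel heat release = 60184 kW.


Furnace efficiency = Q_absorbed / Q_fuel * 100
= 34243 / 60184 * 100 = 56.90

56.90 %


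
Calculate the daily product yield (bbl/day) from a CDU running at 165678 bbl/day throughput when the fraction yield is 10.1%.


Crude throughput = 165678 bbl/day
Fraction yield = 10.1%
yield = throughput * fraction / 100
yield = 165678 * 10.1 / 100 = 16733.478

16733.478 bbl/day


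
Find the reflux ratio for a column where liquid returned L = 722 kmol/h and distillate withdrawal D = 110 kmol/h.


Reflux ratio definition: R = L / D (liquid returned / distillate withdrawn)
L = 722 kmol/h, D = 110 kmol/h
R = 722 / 110 = 6.564

6.564


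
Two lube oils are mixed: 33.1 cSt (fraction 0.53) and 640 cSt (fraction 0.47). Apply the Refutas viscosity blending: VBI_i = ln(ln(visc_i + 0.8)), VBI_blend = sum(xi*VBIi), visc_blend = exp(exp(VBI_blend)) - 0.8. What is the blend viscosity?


Refutas method: VBN_i = 14.534*ln(ln(visc_i + 0.8)) + 10.975, blended linearly by mass fraction; since VBN is linear in VBI_i = ln(ln(visc_i + 0.8)) and the fractions sum to 1, blend VBI directly: visc = exp(exp(VBI_blend)) - 0.8
VBI_1 = ln(ln(33.1 + 0.8)) = 1.25943
VBI_2 = ln(ln(640 + 0.8)) = 1.86605
VBI_blend = 0.53 * 1.25943 + 0.47 * 1.86605 = 1.54454
visc_blend = exp(exp(1.54454)) - 0.8 = 107.6

107.6 cSt


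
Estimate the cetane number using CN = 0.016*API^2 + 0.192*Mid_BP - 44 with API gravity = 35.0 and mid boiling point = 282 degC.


CN = 0.016 * 35.0^2 + 0.192 * 282 - 44
CN = 19.6 + 54.144 - 44 = 29.744

29.744


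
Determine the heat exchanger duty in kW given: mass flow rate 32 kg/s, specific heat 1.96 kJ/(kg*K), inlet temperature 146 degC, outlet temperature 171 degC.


Q = m_dot * cp * delta_T
delta_T = 171 - 146 = 25 K
Q = 32 * 1.96 * 25
= 62.72 * 25
= 1568 kW

1568 kW


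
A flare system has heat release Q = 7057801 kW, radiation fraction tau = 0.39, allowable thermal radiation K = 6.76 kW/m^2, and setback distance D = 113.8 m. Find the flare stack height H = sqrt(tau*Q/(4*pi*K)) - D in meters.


tau*Q/(4*pi*K) = 0.39 * 7057801 / (4 * pi * 6.76) = 32402.4
sqrt(32402.4) = 180.007
H = 180.007 - 113.8 = 66.21

66.21 m


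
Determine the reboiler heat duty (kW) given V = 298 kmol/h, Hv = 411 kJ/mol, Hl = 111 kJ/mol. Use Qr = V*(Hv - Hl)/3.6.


Qr = 298 * (411 - 111) / 3.6 = 298 * 300 / 3.6 = 24830

24830 kW


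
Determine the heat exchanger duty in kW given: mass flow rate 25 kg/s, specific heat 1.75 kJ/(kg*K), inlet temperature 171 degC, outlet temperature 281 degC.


Q = m_dot * cp * delta_T
delta_T = 281 - 171 = 110 K
Q = 25 * 1.75 * 110
= 43.75 * 110
= 4812.5 kW

4812.5 kW


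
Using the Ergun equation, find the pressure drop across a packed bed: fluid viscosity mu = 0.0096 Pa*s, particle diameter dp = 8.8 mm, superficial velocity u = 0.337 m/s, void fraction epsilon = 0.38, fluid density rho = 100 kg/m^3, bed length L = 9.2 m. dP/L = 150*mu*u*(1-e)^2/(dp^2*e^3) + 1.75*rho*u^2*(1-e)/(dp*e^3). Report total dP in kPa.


dp = 8.8 mm = 0.0088 m
Viscous term = 150*0.0096*0.337*(1-0.38)^2 / (0.0088^2*0.38^3) = 43899.5
Inertial term = 1.75*100*0.337^2*(1-0.38) / (0.0088*0.38^3) = 25518.6
dP/L = 43899.5 + 25518.6 = 69418.1 Pa/m
dP = 69418.1 * 9.2 / 1000 = 638.6 kPa

638.6 kPa


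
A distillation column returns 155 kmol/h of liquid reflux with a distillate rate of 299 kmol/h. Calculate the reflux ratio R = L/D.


Reflux ratio definition: R = L / D (liquid returned / distillate withdrawn)
L = 155 kmol/h, D = 299 kmol/h
R = 155 / 299 = 0.5184

0.5184


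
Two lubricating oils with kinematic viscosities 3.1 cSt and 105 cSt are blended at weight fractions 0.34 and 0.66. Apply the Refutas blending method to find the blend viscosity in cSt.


Refutas method: VBN_i = 14.534*ln(ln(visc_i + 0.8)) + 10.975, blended linearly by mass fraction; since VBN is linear in VBI_i = ln(ln(visc_i + 0.8)) and the fractions sum to 1, blend VBI directly: visc = exp(exp(VBI_blend)) - 0.8
VBI_1 = ln(ln(3.1 + 0.8)) = 0.308202
VBI_2 = ln(ln(105 + 0.8)) = 1.53935
VBI_blend = 0.34 * 0.308202 + 0.66 * 1.53935 = 1.12076
visc_blend = exp(exp(1.12076)) - 0.8 = 20.68

20.68 cSt


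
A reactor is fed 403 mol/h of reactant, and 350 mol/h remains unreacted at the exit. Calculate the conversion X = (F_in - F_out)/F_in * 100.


X = (F_in - F_out) / F_in * 100
Moles reacted = 403 - 350 = 53
X = 53 / 403 * 100
= 0.1315 * 100
= 13.15 %

13.15 %


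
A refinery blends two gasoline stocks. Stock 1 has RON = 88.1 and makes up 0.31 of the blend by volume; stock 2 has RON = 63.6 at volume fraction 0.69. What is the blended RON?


Linear blending: RON_blend = sum(vi * RONi)
Contribution 1: 0.31 * 88.1 = 27.311
Contribution 2: 0.69 * 63.6 = 43.884
RON_blend = 27.311 + 43.884 = 71.195

71.195


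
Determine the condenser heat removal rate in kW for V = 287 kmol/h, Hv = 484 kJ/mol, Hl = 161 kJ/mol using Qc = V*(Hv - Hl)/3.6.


Qc = 287 * (484 - 161) / 3.6 = 287 * 323 / 3.6 = 25750

25750 kW


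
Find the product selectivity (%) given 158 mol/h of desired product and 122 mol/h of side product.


Selectivity = desired / (desired + undesired) * 100
Total products = 158 + 122 = 280 mol/h
S = 158 / 280 * 100
= 0.5643 * 100
= 56.43 %

56.43 %


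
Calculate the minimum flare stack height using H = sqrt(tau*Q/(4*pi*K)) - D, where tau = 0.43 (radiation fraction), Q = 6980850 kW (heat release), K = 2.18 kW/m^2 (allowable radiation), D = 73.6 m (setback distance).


tau*Q/(4*pi*K) = 0.43 * 6980850 / (4 * pi * 2.18) = 109575
sqrt(109575) = 331.021
H = 331.021 - 73.6 = 257.4

257.4 m


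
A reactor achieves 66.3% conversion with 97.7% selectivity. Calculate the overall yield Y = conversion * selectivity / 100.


Overall yield = conversion (%) * selectivity (%) / 100
Conversion = 66.3%, Selectivity = 97.7%
Y = 66.3 * 97.7 / 100
= 64.7751 %

64.7751 %


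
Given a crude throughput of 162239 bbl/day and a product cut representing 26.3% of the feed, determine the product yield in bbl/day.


Crude throughput = 162239 bbl/day
Fraction yield = 26.3%
yield = throughput * fraction / 100
yield = 162239 * 26.3 / 100 = 42668.857

42668.857 bbl/day


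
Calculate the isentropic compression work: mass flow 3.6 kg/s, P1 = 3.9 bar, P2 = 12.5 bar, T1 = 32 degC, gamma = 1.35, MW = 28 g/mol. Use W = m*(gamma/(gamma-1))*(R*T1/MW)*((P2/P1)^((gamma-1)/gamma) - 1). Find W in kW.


Isentropic work: W = m*(gamma/(gamma-1))*(R*T1/MW)*((P2/P1)^((gamma-1)/gamma) - 1)
T1 = 32 + 273.15 = 305.15 K
Pressure ratio = 12.5 / 3.9 = 3.20513
Exponent = (1.35 - 1)/1.35 = 0.259259
(P2/P1)^exp - 1 = 3.20513^0.259259 - 1 = 0.352524
W = 3.6 * 1.35 / 0.35 * 8.314 * 305.15 / 28 * 0.352524 = 443.5

443.5 kW


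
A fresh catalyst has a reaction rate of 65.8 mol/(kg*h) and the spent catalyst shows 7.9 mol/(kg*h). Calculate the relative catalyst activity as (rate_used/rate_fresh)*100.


Activity (%) = (rate_used / rate_fresh) * 100
rate_used = 7.9, rate_fresh = 65.8
= (7.9 / 65.8) * 100
= 0.1201 * 100 = 12.01

12.01 %
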